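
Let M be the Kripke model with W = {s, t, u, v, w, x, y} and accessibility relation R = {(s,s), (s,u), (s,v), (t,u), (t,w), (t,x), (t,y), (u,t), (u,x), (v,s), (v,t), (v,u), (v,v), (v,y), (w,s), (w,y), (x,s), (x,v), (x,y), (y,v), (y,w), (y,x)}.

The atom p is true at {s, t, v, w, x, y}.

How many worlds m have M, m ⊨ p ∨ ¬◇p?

s: p is T, ¬◇p is F. ✓
t: p is T, ¬◇p is F. ✓
u: p is F, ¬◇p is F. ✗
v: p is T, ¬◇p is F. ✓
w: p is T, ¬◇p is F. ✓
x: p is T, ¬◇p is F. ✓
y: p is T, ¬◇p is F. ✓
Satisfying worlds: {s, t, v, w, x, y}.

6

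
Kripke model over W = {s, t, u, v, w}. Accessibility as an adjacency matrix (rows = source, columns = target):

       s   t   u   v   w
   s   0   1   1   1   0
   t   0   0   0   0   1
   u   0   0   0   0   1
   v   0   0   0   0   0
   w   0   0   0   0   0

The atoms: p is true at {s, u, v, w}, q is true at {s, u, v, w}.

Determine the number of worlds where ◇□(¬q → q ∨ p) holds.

s: successors {t, u, v}; □(¬q → q ∨ p) there: t:T, u:T, v:T. ✓
t: successors {w}; □(¬q → q ∨ p) there: w:T. ✓
u: successors {w}; □(¬q → q ∨ p) there: w:T. ✓
v: no successors, so ◇□(¬q → q ∨ p) fails. ✗
w: no successors, so ◇□(¬q → q ∨ p) fails. ✗
Satisfying worlds: {s, t, u}.

3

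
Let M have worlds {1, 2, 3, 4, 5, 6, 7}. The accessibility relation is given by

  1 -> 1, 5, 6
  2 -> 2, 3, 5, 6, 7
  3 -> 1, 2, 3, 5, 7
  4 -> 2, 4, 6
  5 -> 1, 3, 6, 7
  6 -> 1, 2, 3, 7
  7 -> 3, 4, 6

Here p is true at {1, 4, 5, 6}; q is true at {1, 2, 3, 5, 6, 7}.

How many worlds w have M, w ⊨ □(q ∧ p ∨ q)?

1: successors {1, 5, 6}; q ∧ p ∨ q there: 1:T, 5:T, 6:T. ✓
2: successors {2, 3, 5, 6, 7}; q ∧ p ∨ q there: 2:T, 3:T, 5:T, 6:T, 7:T. ✓
3: successors {1, 2, 3, 5, 7}; q ∧ p ∨ q there: 1:T, 2:T, 3:T, 5:T, 7:T. ✓
4: successors {2, 4, 6}; q ∧ p ∨ q there: 2:T, 4:F, 6:T. ✗
5: successors {1, 3, 6, 7}; q ∧ p ∨ q there: 1:T, 3:T, 6:T, 7:T. ✓
6: successors {1, 2, 3, 7}; q ∧ p ∨ q there: 1:T, 2:T, 3:T, 7:T. ✓
7: successors {3, 4, 6}; q ∧ p ∨ q there: 3:T, 4:F, 6:T. ✗
Satisfying worlds: {1, 2, 3, 5, 6}.

5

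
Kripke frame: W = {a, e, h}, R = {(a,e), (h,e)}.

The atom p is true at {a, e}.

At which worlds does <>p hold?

a: successors {e}; p there: e:T. ✓
e: no successors, so <>p fails. ✗
h: successors {e}; p there: e:T. ✓

{a, h}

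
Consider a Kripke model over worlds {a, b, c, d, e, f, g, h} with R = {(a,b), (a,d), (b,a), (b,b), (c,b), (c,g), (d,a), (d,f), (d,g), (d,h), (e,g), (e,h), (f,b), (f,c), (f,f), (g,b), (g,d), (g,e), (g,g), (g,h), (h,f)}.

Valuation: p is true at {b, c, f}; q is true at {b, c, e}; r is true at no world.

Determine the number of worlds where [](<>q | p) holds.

a: successors {b, d}; <>q | p there: b:T, d:F. ✗
b: successors {a, b}; <>q | p there: a:T, b:T. ✓
c: successors {b, g}; <>q | p there: b:T, g:T. ✓
d: successors {a, f, g, h}; <>q | p there: a:T, f:T, g:T, h:F. ✗
e: successors {g, h}; <>q | p there: g:T, h:F. ✗
f: successors {b, c, f}; <>q | p there: b:T, c:T, f:T. ✓
g: successors {b, d, e, g, h}; <>q | p there: b:T, d:F, e:F, g:T, h:F. ✗
h: successors {f}; <>q | p there: f:T. ✓
Satisfying worlds: {b, c, f, h}.

4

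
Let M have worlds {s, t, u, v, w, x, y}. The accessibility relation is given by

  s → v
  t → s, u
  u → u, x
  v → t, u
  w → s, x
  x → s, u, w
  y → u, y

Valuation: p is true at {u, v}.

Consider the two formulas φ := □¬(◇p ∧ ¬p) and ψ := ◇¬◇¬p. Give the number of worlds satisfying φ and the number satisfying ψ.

1 and 3

For □¬(◇p ∧ ¬p):
s: successors {v}; ¬(◇p ∧ ¬p) there: v:T. ✓
t: successors {s, u}; ¬(◇p ∧ ¬p) there: s:F, u:T. ✗
u: successors {u, x}; ¬(◇p ∧ ¬p) there: u:T, x:F. ✗
v: successors {t, u}; ¬(◇p ∧ ¬p) there: t:F, u:T. ✗
w: successors {s, x}; ¬(◇p ∧ ¬p) there: s:F, x:F. ✗
x: successors {s, u, w}; ¬(◇p ∧ ¬p) there: s:F, u:T, w:T. ✗
y: successors {u, y}; ¬(◇p ∧ ¬p) there: u:T, y:F. ✗
— 1 world.
For ◇¬◇¬p:
s: successors {v}; ¬◇¬p there: v:F. ✗
t: successors {s, u}; ¬◇¬p there: s:T, u:F. ✓
u: successors {u, x}; ¬◇¬p there: u:F, x:F. ✗
v: successors {t, u}; ¬◇¬p there: t:F, u:F. ✗
w: successors {s, x}; ¬◇¬p there: s:T, x:F. ✓
x: successors {s, u, w}; ¬◇¬p there: s:T, u:F, w:F. ✓
y: successors {u, y}; ¬◇¬p there: u:F, y:F. ✗
— 3 worlds.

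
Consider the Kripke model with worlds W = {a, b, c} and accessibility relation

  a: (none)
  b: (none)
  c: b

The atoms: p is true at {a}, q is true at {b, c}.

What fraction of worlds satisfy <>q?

a: no successors, so <>q fails. ✗
b: no successors, so <>q fails. ✗
c: successors {b}; q there: b:T. ✓
That's 1 of 3 worlds, so 1/3.

1/3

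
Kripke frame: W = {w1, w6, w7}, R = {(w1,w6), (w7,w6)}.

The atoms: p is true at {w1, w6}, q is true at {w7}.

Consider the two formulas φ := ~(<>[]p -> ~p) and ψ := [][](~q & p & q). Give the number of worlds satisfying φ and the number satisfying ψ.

1 and 3

For ~(<>[]p -> ~p):
w1: <>[]p -> ~p is F. ✓
w6: <>[]p -> ~p is T. ✗
w7: <>[]p -> ~p is T. ✗
— 1 world.
For [][](~q & p & q):
w1: successors {w6}; [](~q & p & q) there: w6:T. ✓
w6: no successors, so [][](~q & p & q) holds vacuously. ✓
w7: successors {w6}; [](~q & p & q) there: w6:T. ✓
— 3 worlds.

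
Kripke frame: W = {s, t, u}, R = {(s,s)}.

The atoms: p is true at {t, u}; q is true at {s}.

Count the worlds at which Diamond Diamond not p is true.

s: successors {s}; Diamond not p there: s:T. ✓
t: no successors, so Diamond Diamond not p fails. ✗
u: no successors, so Diamond Diamond not p fails. ✗
Satisfying worlds: {s}.

1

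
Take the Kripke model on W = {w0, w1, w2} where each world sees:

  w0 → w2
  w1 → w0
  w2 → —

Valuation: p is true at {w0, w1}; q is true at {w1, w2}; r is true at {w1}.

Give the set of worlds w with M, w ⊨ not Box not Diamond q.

{w1}

w0: Box not Diamond q is T. ✗
w1: Box not Diamond q is F. ✓
w2: Box not Diamond q is T. ✗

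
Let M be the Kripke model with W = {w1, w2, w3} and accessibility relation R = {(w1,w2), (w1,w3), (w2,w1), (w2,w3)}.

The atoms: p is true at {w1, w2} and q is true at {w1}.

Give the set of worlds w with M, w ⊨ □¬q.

w1: successors {w2, w3}; ¬q there: w2:T, w3:T. ✓
w2: successors {w1, w3}; ¬q there: w1:F, w3:T. ✗
w3: no successors, so □¬q holds vacuously. ✓

{w1, w3}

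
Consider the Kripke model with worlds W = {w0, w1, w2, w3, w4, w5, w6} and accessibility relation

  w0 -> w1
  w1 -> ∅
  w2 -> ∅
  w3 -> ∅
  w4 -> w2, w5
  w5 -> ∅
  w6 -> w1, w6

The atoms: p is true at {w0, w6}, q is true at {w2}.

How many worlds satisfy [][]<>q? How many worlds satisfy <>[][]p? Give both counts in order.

For [][]<>q:
w0: successors {w1}; []<>q there: w1:T. ✓
w1: no successors, so [][]<>q holds vacuously. ✓
w2: no successors, so [][]<>q holds vacuously. ✓
w3: no successors, so [][]<>q holds vacuously. ✓
w4: successors {w2, w5}; []<>q there: w2:T, w5:T. ✓
w5: no successors, so [][]<>q holds vacuously. ✓
w6: successors {w1, w6}; []<>q there: w1:T, w6:F. ✗
— 6 worlds.
For <>[][]p:
w0: successors {w1}; [][]p there: w1:T. ✓
w1: no successors, so <>[][]p fails. ✗
w2: no successors, so <>[][]p fails. ✗
w3: no successors, so <>[][]p fails. ✗
w4: successors {w2, w5}; [][]p there: w2:T, w5:T. ✓
w5: no successors, so <>[][]p fails. ✗
w6: successors {w1, w6}; [][]p there: w1:T, w6:F. ✓
— 3 worlds.

6 and 3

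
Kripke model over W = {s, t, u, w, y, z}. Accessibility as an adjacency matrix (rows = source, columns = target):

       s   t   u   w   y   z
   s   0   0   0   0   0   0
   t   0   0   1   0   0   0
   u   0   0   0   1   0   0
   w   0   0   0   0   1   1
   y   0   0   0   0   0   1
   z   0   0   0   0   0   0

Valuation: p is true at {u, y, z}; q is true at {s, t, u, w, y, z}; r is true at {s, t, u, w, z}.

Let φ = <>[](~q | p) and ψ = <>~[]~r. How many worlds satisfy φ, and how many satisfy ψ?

For <>[](~q | p):
s: no successors, so <>[](~q | p) fails. ✗
t: successors {u}; [](~q | p) there: u:F. ✗
u: successors {w}; [](~q | p) there: w:T. ✓
w: successors {y, z}; [](~q | p) there: y:T, z:T. ✓
y: successors {z}; [](~q | p) there: z:T. ✓
z: no successors, so <>[](~q | p) fails. ✗
— 3 worlds.
For <>~[]~r:
s: no successors, so <>~[]~r fails. ✗
t: successors {u}; ~[]~r there: u:T. ✓
u: successors {w}; ~[]~r there: w:T. ✓
w: successors {y, z}; ~[]~r there: y:T, z:F. ✓
y: successors {z}; ~[]~r there: z:F. ✗
z: no successors, so <>~[]~r fails. ✗
— 3 worlds.

3 and 3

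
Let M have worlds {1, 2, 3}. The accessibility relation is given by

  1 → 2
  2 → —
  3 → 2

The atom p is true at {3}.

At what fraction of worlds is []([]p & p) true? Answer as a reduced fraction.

1/3

1: successors {2}; []p & p there: 2:F. ✗
2: no successors, so []([]p & p) holds vacuously. ✓
3: successors {2}; []p & p there: 2:F. ✗
That's 1 of 3 worlds, so 1/3.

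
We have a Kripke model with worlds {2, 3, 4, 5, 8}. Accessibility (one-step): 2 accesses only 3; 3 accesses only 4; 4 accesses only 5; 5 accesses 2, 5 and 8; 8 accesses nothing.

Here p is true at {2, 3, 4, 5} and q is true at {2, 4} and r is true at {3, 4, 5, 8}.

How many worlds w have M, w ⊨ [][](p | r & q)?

2: successors {3}; [](p | r & q) there: 3:T. ✓
3: successors {4}; [](p | r & q) there: 4:T. ✓
4: successors {5}; [](p | r & q) there: 5:F. ✗
5: successors {2, 5, 8}; [](p | r & q) there: 2:T, 5:F, 8:T. ✗
8: no successors, so [][](p | r & q) holds vacuously. ✓
Satisfying worlds: {2, 3, 8}.

3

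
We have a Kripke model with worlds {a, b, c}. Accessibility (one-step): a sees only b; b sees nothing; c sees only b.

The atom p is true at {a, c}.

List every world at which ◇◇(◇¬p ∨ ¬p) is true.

∅

a: successors {b}; ◇(◇¬p ∨ ¬p) there: b:F. ✗
b: no successors, so ◇◇(◇¬p ∨ ¬p) fails. ✗
c: successors {b}; ◇(◇¬p ∨ ¬p) there: b:F. ✗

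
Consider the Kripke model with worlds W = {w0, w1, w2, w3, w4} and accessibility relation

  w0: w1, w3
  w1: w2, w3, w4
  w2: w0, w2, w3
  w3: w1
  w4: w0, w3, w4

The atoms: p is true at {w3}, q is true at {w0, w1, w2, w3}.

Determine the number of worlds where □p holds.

w0: successors {w1, w3}; p there: w1:F, w3:T. ✗
w1: successors {w2, w3, w4}; p there: w2:F, w3:T, w4:F. ✗
w2: successors {w0, w2, w3}; p there: w0:F, w2:F, w3:T. ✗
w3: successors {w1}; p there: w1:F. ✗
w4: successors {w0, w3, w4}; p there: w0:F, w3:T, w4:F. ✗
Satisfying worlds: ∅.

0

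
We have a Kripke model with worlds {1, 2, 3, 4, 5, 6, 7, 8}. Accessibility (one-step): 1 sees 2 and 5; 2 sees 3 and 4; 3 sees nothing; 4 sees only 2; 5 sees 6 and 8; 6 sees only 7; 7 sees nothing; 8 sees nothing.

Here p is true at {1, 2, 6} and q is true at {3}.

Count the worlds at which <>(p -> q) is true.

4

1: successors {2, 5}; p -> q there: 2:F, 5:T. ✓
2: successors {3, 4}; p -> q there: 3:T, 4:T. ✓
3: no successors, so <>(p -> q) fails. ✗
4: successors {2}; p -> q there: 2:F. ✗
5: successors {6, 8}; p -> q there: 6:F, 8:T. ✓
6: successors {7}; p -> q there: 7:T. ✓
7: no successors, so <>(p -> q) fails. ✗
8: no successors, so <>(p -> q) fails. ✗
Satisfying worlds: {1, 2, 5, 6}.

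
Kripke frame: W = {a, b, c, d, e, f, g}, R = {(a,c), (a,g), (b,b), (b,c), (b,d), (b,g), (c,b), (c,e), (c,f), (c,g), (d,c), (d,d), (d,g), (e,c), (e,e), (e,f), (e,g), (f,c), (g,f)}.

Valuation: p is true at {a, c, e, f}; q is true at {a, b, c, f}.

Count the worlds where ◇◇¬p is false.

1

a: successors {c, g}; ◇¬p there: c:T, g:F. ✓
b: successors {b, c, d, g}; ◇¬p there: b:T, c:T, d:T, g:F. ✓
c: successors {b, e, f, g}; ◇¬p there: b:T, e:T, f:F, g:F. ✓
d: successors {c, d, g}; ◇¬p there: c:T, d:T, g:F. ✓
e: successors {c, e, f, g}; ◇¬p there: c:T, e:T, f:F, g:F. ✓
f: successors {c}; ◇¬p there: c:T. ✓
g: successors {f}; ◇¬p there: f:F. ✗
Satisfying worlds: {a, b, c, d, e, f}.
So ◇◇¬p fails at the other 1 world.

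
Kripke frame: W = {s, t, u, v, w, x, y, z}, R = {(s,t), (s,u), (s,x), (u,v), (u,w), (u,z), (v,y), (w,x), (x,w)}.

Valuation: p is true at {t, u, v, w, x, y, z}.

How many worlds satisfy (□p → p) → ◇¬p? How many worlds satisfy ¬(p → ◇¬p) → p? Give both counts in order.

For (□p → p) → ◇¬p:
s: □p → p is F, ◇¬p is F. ✓
t: □p → p is T, ◇¬p is F. ✗
u: □p → p is T, ◇¬p is F. ✗
v: □p → p is T, ◇¬p is F. ✗
w: □p → p is T, ◇¬p is F. ✗
x: □p → p is T, ◇¬p is F. ✗
y: □p → p is T, ◇¬p is F. ✗
z: □p → p is T, ◇¬p is F. ✗
— 1 world.
For ¬(p → ◇¬p) → p:
s: ¬(p → ◇¬p) is F, p is F. ✓
t: ¬(p → ◇¬p) is T, p is T. ✓
u: ¬(p → ◇¬p) is T, p is T. ✓
v: ¬(p → ◇¬p) is T, p is T. ✓
w: ¬(p → ◇¬p) is T, p is T. ✓
x: ¬(p → ◇¬p) is T, p is T. ✓
y: ¬(p → ◇¬p) is T, p is T. ✓
z: ¬(p → ◇¬p) is T, p is T. ✓
— 8 worlds.

1 and 8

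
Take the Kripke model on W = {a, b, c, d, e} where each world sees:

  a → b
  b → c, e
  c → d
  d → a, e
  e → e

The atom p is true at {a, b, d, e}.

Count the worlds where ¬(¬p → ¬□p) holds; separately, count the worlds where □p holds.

For ¬(¬p → ¬□p):
a: ¬p → ¬□p is T. ✗
b: ¬p → ¬□p is T. ✗
c: ¬p → ¬□p is F. ✓
d: ¬p → ¬□p is T. ✗
e: ¬p → ¬□p is T. ✗
— 1 world.
For □p:
a: successors {b}; p there: b:T. ✓
b: successors {c, e}; p there: c:F, e:T. ✗
c: successors {d}; p there: d:T. ✓
d: successors {a, e}; p there: a:T, e:T. ✓
e: successors {e}; p there: e:T. ✓
— 4 worlds.

1 and 4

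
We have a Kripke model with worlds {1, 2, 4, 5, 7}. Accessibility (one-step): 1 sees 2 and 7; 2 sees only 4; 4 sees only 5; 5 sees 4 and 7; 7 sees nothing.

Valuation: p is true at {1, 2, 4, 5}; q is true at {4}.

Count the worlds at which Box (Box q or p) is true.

1: successors {2, 7}; Box q or p there: 2:T, 7:T. ✓
2: successors {4}; Box q or p there: 4:T. ✓
4: successors {5}; Box q or p there: 5:T. ✓
5: successors {4, 7}; Box q or p there: 4:T, 7:T. ✓
7: no successors, so Box (Box q or p) holds vacuously. ✓
Satisfying worlds: {1, 2, 4, 5, 7}.

5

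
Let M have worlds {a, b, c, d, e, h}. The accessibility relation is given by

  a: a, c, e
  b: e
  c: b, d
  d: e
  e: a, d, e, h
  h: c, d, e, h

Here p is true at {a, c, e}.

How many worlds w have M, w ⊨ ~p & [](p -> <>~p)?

a: ~p is F, [](p -> <>~p) is F. ✗
b: ~p is T, [](p -> <>~p) is T. ✓
c: ~p is F, [](p -> <>~p) is T. ✗
d: ~p is T, [](p -> <>~p) is T. ✓
e: ~p is F, [](p -> <>~p) is F. ✗
h: ~p is T, [](p -> <>~p) is T. ✓
Satisfying worlds: {b, d, h}.

3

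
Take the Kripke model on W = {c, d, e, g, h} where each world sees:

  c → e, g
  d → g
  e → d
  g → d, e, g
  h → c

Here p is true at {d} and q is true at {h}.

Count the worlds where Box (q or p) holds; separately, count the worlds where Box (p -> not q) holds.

1 and 5

For Box (q or p):
c: successors {e, g}; q or p there: e:F, g:F. ✗
d: successors {g}; q or p there: g:F. ✗
e: successors {d}; q or p there: d:T. ✓
g: successors {d, e, g}; q or p there: d:T, e:F, g:F. ✗
h: successors {c}; q or p there: c:F. ✗
— 1 world.
For Box (p -> not q):
c: successors {e, g}; p -> not q there: e:T, g:T. ✓
d: successors {g}; p -> not q there: g:T. ✓
e: successors {d}; p -> not q there: d:T. ✓
g: successors {d, e, g}; p -> not q there: d:T, e:T, g:T. ✓
h: successors {c}; p -> not q there: c:T. ✓
— 5 worlds.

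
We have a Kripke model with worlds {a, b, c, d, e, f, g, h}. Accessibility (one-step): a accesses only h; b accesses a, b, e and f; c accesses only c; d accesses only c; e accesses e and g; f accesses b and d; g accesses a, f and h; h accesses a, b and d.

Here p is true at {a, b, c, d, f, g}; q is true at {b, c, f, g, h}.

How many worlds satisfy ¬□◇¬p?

7

a: □◇¬p is F. ✓
b: □◇¬p is F. ✓
c: □◇¬p is F. ✓
d: □◇¬p is F. ✓
e: □◇¬p is T. ✗
f: □◇¬p is F. ✓
g: □◇¬p is F. ✓
h: □◇¬p is F. ✓
Satisfying worlds: {a, b, c, d, f, g, h}.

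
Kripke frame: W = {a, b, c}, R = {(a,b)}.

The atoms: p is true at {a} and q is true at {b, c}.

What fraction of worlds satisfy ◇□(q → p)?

1/3

a: successors {b}; □(q → p) there: b:T. ✓
b: no successors, so ◇□(q → p) fails. ✗
c: no successors, so ◇□(q → p) fails. ✗
That's 1 of 3 worlds, so 1/3.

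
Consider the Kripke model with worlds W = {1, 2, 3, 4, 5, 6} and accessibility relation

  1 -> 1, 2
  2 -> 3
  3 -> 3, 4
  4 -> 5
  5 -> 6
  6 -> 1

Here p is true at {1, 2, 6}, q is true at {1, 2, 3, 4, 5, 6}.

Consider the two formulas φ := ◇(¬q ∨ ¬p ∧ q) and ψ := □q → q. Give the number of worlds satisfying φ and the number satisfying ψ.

For ◇(¬q ∨ ¬p ∧ q):
1: successors {1, 2}; ¬q ∨ ¬p ∧ q there: 1:F, 2:F. ✗
2: successors {3}; ¬q ∨ ¬p ∧ q there: 3:T. ✓
3: successors {3, 4}; ¬q ∨ ¬p ∧ q there: 3:T, 4:T. ✓
4: successors {5}; ¬q ∨ ¬p ∧ q there: 5:T. ✓
5: successors {6}; ¬q ∨ ¬p ∧ q there: 6:F. ✗
6: successors {1}; ¬q ∨ ¬p ∧ q there: 1:F. ✗
— 3 worlds.
For □q → q:
1: □q is T, q is T. ✓
2: □q is T, q is T. ✓
3: □q is T, q is T. ✓
4: □q is T, q is T. ✓
5: □q is T, q is T. ✓
6: □q is T, q is T. ✓
— 6 worlds.

3 and 6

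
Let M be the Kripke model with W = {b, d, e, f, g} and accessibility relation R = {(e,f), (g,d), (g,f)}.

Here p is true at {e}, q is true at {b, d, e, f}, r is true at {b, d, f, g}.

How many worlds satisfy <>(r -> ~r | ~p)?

b: no successors, so <>(r -> ~r | ~p) fails. ✗
d: no successors, so <>(r -> ~r | ~p) fails. ✗
e: successors {f}; r -> ~r | ~p there: f:T. ✓
f: no successors, so <>(r -> ~r | ~p) fails. ✗
g: successors {d, f}; r -> ~r | ~p there: d:T, f:T. ✓
Satisfying worlds: {e, g}.

2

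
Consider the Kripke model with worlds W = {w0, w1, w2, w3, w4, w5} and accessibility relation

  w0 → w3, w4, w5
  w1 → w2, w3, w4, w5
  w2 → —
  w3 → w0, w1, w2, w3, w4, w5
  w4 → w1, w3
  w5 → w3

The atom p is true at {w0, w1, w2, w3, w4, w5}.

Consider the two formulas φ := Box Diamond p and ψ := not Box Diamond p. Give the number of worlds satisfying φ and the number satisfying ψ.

4 and 2

For Box Diamond p:
w0: successors {w3, w4, w5}; Diamond p there: w3:T, w4:T, w5:T. ✓
w1: successors {w2, w3, w4, w5}; Diamond p there: w2:F, w3:T, w4:T, w5:T. ✗
w2: no successors, so Box Diamond p holds vacuously. ✓
w3: successors {w0, w1, w2, w3, w4, w5}; Diamond p there: w0:T, w1:T, w2:F, w3:T, w4:T, w5:T. ✗
w4: successors {w1, w3}; Diamond p there: w1:T, w3:T. ✓
w5: successors {w3}; Diamond p there: w3:T. ✓
— 4 worlds.
For not Box Diamond p:
w0: Box Diamond p is T. ✗
w1: Box Diamond p is F. ✓
w2: Box Diamond p is T. ✗
w3: Box Diamond p is F. ✓
w4: Box Diamond p is T. ✗
w5: Box Diamond p is T. ✗
— 2 worlds.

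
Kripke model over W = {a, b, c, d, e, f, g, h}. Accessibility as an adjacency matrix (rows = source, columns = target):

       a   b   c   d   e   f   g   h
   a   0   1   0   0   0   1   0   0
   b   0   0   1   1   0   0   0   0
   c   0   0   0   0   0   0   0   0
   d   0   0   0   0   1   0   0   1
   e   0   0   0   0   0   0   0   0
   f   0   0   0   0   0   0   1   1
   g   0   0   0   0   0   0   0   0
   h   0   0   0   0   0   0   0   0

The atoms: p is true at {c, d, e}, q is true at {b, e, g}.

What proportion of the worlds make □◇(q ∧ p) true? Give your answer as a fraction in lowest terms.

1/2

a: successors {b, f}; ◇(q ∧ p) there: b:F, f:F. ✗
b: successors {c, d}; ◇(q ∧ p) there: c:F, d:T. ✗
c: no successors, so □◇(q ∧ p) holds vacuously. ✓
d: successors {e, h}; ◇(q ∧ p) there: e:F, h:F. ✗
e: no successors, so □◇(q ∧ p) holds vacuously. ✓
f: successors {g, h}; ◇(q ∧ p) there: g:F, h:F. ✗
g: no successors, so □◇(q ∧ p) holds vacuously. ✓
h: no successors, so □◇(q ∧ p) holds vacuously. ✓
That's 4 of 8 worlds, so 4/8 = 1/2.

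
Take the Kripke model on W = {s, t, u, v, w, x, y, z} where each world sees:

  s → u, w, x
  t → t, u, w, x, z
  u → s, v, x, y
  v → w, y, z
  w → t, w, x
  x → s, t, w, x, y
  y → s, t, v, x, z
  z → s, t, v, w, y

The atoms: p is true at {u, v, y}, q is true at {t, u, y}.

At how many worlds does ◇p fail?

s: successors {u, w, x}; p there: u:T, w:F, x:F. ✓
t: successors {t, u, w, x, z}; p there: t:F, u:T, w:F, x:F, z:F. ✓
u: successors {s, v, x, y}; p there: s:F, v:T, x:F, y:T. ✓
v: successors {w, y, z}; p there: w:F, y:T, z:F. ✓
w: successors {t, w, x}; p there: t:F, w:F, x:F. ✗
x: successors {s, t, w, x, y}; p there: s:F, t:F, w:F, x:F, y:T. ✓
y: successors {s, t, v, x, z}; p there: s:F, t:F, v:T, x:F, z:F. ✓
z: successors {s, t, v, w, y}; p there: s:F, t:F, v:T, w:F, y:T. ✓
Satisfying worlds: {s, t, u, v, x, y, z}.
So ◇p fails at the other 1 world.

1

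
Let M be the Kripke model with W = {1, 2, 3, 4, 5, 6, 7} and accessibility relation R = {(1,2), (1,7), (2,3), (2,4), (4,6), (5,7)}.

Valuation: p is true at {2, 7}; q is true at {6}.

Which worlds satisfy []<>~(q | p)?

{3, 6, 7}

1: successors {2, 7}; <>~(q | p) there: 2:T, 7:F. ✗
2: successors {3, 4}; <>~(q | p) there: 3:F, 4:F. ✗
3: no successors, so []<>~(q | p) holds vacuously. ✓
4: successors {6}; <>~(q | p) there: 6:F. ✗
5: successors {7}; <>~(q | p) there: 7:F. ✗
6: no successors, so []<>~(q | p) holds vacuously. ✓
7: no successors, so []<>~(q | p) holds vacuously. ✓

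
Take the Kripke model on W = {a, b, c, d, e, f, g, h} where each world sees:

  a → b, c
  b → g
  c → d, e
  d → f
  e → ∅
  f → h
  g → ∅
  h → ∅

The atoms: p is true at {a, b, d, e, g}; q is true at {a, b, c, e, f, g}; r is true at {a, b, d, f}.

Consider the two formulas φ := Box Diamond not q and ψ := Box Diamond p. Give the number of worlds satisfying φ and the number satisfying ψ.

4 and 4

For Box Diamond not q:
a: successors {b, c}; Diamond not q there: b:F, c:T. ✗
b: successors {g}; Diamond not q there: g:F. ✗
c: successors {d, e}; Diamond not q there: d:F, e:F. ✗
d: successors {f}; Diamond not q there: f:T. ✓
e: no successors, so Box Diamond not q holds vacuously. ✓
f: successors {h}; Diamond not q there: h:F. ✗
g: no successors, so Box Diamond not q holds vacuously. ✓
h: no successors, so Box Diamond not q holds vacuously. ✓
— 4 worlds.
For Box Diamond p:
a: successors {b, c}; Diamond p there: b:T, c:T. ✓
b: successors {g}; Diamond p there: g:F. ✗
c: successors {d, e}; Diamond p there: d:F, e:F. ✗
d: successors {f}; Diamond p there: f:F. ✗
e: no successors, so Box Diamond p holds vacuously. ✓
f: successors {h}; Diamond p there: h:F. ✗
g: no successors, so Box Diamond p holds vacuously. ✓
h: no successors, so Box Diamond p holds vacuously. ✓
— 4 worlds.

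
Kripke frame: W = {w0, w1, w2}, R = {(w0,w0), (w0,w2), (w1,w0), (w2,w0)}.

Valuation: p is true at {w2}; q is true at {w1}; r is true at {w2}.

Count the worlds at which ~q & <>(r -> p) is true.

w0: ~q is T, <>(r -> p) is T. ✓
w1: ~q is F, <>(r -> p) is T. ✗
w2: ~q is T, <>(r -> p) is T. ✓
Satisfying worlds: {w0, w2}.

2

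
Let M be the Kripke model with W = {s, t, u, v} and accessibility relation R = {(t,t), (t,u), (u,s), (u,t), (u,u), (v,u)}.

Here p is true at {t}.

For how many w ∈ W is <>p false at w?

s: no successors, so <>p fails. ✗
t: successors {t, u}; p there: t:T, u:F. ✓
u: successors {s, t, u}; p there: s:F, t:T, u:F. ✓
v: successors {u}; p there: u:F. ✗
Satisfying worlds: {t, u}.
So <>p fails at the other 2 worlds.

2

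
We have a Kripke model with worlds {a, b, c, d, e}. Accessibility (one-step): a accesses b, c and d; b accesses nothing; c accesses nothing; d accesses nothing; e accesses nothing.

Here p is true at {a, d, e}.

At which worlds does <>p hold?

a: successors {b, c, d}; p there: b:F, c:F, d:T. ✓
b: no successors, so <>p fails. ✗
c: no successors, so <>p fails. ✗
d: no successors, so <>p fails. ✗
e: no successors, so <>p fails. ✗

{a}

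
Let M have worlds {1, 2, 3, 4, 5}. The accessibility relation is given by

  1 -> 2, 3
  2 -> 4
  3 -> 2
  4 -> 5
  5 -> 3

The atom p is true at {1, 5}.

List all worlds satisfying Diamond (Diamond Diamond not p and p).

{4}

1: successors {2, 3}; Diamond Diamond not p and p there: 2:F, 3:F. ✗
2: successors {4}; Diamond Diamond not p and p there: 4:F. ✗
3: successors {2}; Diamond Diamond not p and p there: 2:F. ✗
4: successors {5}; Diamond Diamond not p and p there: 5:T. ✓
5: successors {3}; Diamond Diamond not p and p there: 3:F. ✗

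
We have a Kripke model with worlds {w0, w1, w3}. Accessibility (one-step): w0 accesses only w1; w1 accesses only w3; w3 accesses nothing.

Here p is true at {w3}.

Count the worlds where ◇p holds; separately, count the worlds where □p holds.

1 and 2

For ◇p:
w0: successors {w1}; p there: w1:F. ✗
w1: successors {w3}; p there: w3:T. ✓
w3: no successors, so ◇p fails. ✗
— 1 world.
For □p:
w0: successors {w1}; p there: w1:F. ✗
w1: successors {w3}; p there: w3:T. ✓
w3: no successors, so □p holds vacuously. ✓
— 2 worlds.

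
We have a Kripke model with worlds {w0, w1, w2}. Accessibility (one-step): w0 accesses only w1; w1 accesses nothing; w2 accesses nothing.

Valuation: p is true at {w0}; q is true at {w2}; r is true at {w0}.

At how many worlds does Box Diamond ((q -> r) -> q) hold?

2

w0: successors {w1}; Diamond ((q -> r) -> q) there: w1:F. ✗
w1: no successors, so Box Diamond ((q -> r) -> q) holds vacuously. ✓
w2: no successors, so Box Diamond ((q -> r) -> q) holds vacuously. ✓
Satisfying worlds: {w1, w2}.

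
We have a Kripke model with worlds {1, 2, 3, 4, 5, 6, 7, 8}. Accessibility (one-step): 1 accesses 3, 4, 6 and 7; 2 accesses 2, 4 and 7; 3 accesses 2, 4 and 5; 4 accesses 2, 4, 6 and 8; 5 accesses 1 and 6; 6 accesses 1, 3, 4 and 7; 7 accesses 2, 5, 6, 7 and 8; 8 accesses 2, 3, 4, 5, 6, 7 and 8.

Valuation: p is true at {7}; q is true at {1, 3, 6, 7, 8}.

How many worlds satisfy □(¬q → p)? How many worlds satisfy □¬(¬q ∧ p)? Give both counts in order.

1 and 8

For □(¬q → p):
1: successors {3, 4, 6, 7}; ¬q → p there: 3:T, 4:F, 6:T, 7:T. ✗
2: successors {2, 4, 7}; ¬q → p there: 2:F, 4:F, 7:T. ✗
3: successors {2, 4, 5}; ¬q → p there: 2:F, 4:F, 5:F. ✗
4: successors {2, 4, 6, 8}; ¬q → p there: 2:F, 4:F, 6:T, 8:T. ✗
5: successors {1, 6}; ¬q → p there: 1:T, 6:T. ✓
6: successors {1, 3, 4, 7}; ¬q → p there: 1:T, 3:T, 4:F, 7:T. ✗
7: successors {2, 5, 6, 7, 8}; ¬q → p there: 2:F, 5:F, 6:T, 7:T, 8:T. ✗
8: successors {2, 3, 4, 5, 6, 7, 8}; ¬q → p there: 2:F, 3:T, 4:F, 5:F, 6:T, 7:T, 8:T. ✗
— 1 world.
For □¬(¬q ∧ p):
1: successors {3, 4, 6, 7}; ¬(¬q ∧ p) there: 3:T, 4:T, 6:T, 7:T. ✓
2: successors {2, 4, 7}; ¬(¬q ∧ p) there: 2:T, 4:T, 7:T. ✓
3: successors {2, 4, 5}; ¬(¬q ∧ p) there: 2:T, 4:T, 5:T. ✓
4: successors {2, 4, 6, 8}; ¬(¬q ∧ p) there: 2:T, 4:T, 6:T, 8:T. ✓
5: successors {1, 6}; ¬(¬q ∧ p) there: 1:T, 6:T. ✓
6: successors {1, 3, 4, 7}; ¬(¬q ∧ p) there: 1:T, 3:T, 4:T, 7:T. ✓
7: successors {2, 5, 6, 7, 8}; ¬(¬q ∧ p) there: 2:T, 5:T, 6:T, 7:T, 8:T. ✓
8: successors {2, 3, 4, 5, 6, 7, 8}; ¬(¬q ∧ p) there: 2:T, 3:T, 4:T, 5:T, 6:T, 7:T, 8:T. ✓
— 8 worlds.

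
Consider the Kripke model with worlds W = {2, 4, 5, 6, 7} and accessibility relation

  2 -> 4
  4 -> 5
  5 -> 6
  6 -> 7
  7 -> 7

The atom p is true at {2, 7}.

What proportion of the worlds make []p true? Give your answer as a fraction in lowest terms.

2: successors {4}; p there: 4:F. ✗
4: successors {5}; p there: 5:F. ✗
5: successors {6}; p there: 6:F. ✗
6: successors {7}; p there: 7:T. ✓
7: successors {7}; p there: 7:T. ✓
That's 2 of 5 worlds, so 2/5.

2/5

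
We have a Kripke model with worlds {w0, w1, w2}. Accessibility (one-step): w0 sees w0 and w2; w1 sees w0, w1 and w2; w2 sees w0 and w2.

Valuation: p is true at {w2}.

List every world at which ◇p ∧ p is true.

{w2}

w0: ◇p is T, p is F. ✗
w1: ◇p is T, p is F. ✗
w2: ◇p is T, p is T. ✓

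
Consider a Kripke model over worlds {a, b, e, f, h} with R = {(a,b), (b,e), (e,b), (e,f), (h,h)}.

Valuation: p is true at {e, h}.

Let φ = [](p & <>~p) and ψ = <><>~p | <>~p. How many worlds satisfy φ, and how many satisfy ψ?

For [](p & <>~p):
a: successors {b}; p & <>~p there: b:F. ✗
b: successors {e}; p & <>~p there: e:T. ✓
e: successors {b, f}; p & <>~p there: b:F, f:F. ✗
f: no successors, so [](p & <>~p) holds vacuously. ✓
h: successors {h}; p & <>~p there: h:F. ✗
— 2 worlds.
For <><>~p | <>~p:
a: <><>~p is F, <>~p is T. ✓
b: <><>~p is T, <>~p is F. ✓
e: <><>~p is F, <>~p is T. ✓
f: <><>~p is F, <>~p is F. ✗
h: <><>~p is F, <>~p is F. ✗
— 3 worlds.

2 and 3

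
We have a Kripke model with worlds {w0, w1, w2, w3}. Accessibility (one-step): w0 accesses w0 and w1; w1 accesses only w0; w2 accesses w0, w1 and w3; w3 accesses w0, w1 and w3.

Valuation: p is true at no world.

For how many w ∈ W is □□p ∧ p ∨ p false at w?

w0: □□p ∧ p is F, p is F. ✗
w1: □□p ∧ p is F, p is F. ✗
w2: □□p ∧ p is F, p is F. ✗
w3: □□p ∧ p is F, p is F. ✗
Satisfying worlds: ∅.
So □□p ∧ p ∨ p fails at the other 4 worlds.

4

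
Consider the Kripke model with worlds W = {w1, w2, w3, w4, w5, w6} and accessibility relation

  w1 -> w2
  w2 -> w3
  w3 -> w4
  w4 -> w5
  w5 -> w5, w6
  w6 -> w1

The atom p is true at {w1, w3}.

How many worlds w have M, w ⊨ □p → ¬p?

w1: □p is F, ¬p is F. ✓
w2: □p is T, ¬p is T. ✓
w3: □p is F, ¬p is F. ✓
w4: □p is F, ¬p is T. ✓
w5: □p is F, ¬p is T. ✓
w6: □p is T, ¬p is T. ✓
Satisfying worlds: {w1, w2, w3, w4, w5, w6}.

6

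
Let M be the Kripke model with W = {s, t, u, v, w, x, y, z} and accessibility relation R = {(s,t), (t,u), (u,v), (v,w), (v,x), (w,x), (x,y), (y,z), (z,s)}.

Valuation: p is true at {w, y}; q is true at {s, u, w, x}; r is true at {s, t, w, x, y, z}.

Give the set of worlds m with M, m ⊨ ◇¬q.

{s, u, x, y}

s: successors {t}; ¬q there: t:T. ✓
t: successors {u}; ¬q there: u:F. ✗
u: successors {v}; ¬q there: v:T. ✓
v: successors {w, x}; ¬q there: w:F, x:F. ✗
w: successors {x}; ¬q there: x:F. ✗
x: successors {y}; ¬q there: y:T. ✓
y: successors {z}; ¬q there: z:T. ✓
z: successors {s}; ¬q there: s:F. ✗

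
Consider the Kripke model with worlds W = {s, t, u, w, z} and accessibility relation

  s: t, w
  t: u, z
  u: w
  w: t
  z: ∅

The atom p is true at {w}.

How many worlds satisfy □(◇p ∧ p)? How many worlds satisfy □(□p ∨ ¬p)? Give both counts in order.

For □(◇p ∧ p):
s: successors {t, w}; ◇p ∧ p there: t:F, w:F. ✗
t: successors {u, z}; ◇p ∧ p there: u:F, z:F. ✗
u: successors {w}; ◇p ∧ p there: w:F. ✗
w: successors {t}; ◇p ∧ p there: t:F. ✗
z: no successors, so □(◇p ∧ p) holds vacuously. ✓
— 1 world.
For □(□p ∨ ¬p):
s: successors {t, w}; □p ∨ ¬p there: t:T, w:F. ✗
t: successors {u, z}; □p ∨ ¬p there: u:T, z:T. ✓
u: successors {w}; □p ∨ ¬p there: w:F. ✗
w: successors {t}; □p ∨ ¬p there: t:T. ✓
z: no successors, so □(□p ∨ ¬p) holds vacuously. ✓
— 3 worlds.

1 and 3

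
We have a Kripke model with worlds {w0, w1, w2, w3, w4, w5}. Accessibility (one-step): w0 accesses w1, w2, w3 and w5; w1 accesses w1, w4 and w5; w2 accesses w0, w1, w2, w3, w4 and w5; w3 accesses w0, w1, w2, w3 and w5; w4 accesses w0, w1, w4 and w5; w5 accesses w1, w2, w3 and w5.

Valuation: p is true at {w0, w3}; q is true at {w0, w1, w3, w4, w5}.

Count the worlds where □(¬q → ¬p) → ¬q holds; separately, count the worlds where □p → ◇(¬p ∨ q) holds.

For □(¬q → ¬p) → ¬q:
w0: □(¬q → ¬p) is T, ¬q is F. ✗
w1: □(¬q → ¬p) is T, ¬q is F. ✗
w2: □(¬q → ¬p) is T, ¬q is T. ✓
w3: □(¬q → ¬p) is T, ¬q is F. ✗
w4: □(¬q → ¬p) is T, ¬q is F. ✗
w5: □(¬q → ¬p) is T, ¬q is F. ✗
— 1 world.
For □p → ◇(¬p ∨ q):
w0: □p is F, ◇(¬p ∨ q) is T. ✓
w1: □p is F, ◇(¬p ∨ q) is T. ✓
w2: □p is F, ◇(¬p ∨ q) is T. ✓
w3: □p is F, ◇(¬p ∨ q) is T. ✓
w4: □p is F, ◇(¬p ∨ q) is T. ✓
w5: □p is F, ◇(¬p ∨ q) is T. ✓
— 6 worlds.

1 and 6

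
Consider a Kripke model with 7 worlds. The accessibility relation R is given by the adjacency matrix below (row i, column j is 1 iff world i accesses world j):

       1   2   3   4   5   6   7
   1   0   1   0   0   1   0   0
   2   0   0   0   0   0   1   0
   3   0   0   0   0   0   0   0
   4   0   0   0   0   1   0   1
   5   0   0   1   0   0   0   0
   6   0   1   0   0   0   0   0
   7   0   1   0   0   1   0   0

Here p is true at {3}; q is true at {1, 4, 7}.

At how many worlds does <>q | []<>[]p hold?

1: <>q is F, []<>[]p is F. ✗
2: <>q is F, []<>[]p is F. ✗
3: <>q is F, []<>[]p is T. ✓
4: <>q is T, []<>[]p is T. ✓
5: <>q is F, []<>[]p is F. ✗
6: <>q is F, []<>[]p is F. ✗
7: <>q is F, []<>[]p is F. ✗
Satisfying worlds: {3, 4}.

2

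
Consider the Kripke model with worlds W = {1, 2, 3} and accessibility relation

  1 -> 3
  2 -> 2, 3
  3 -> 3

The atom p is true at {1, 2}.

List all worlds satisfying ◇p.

{2}

1: successors {3}; p there: 3:F. ✗
2: successors {2, 3}; p there: 2:T, 3:F. ✓
3: successors {3}; p there: 3:F. ✗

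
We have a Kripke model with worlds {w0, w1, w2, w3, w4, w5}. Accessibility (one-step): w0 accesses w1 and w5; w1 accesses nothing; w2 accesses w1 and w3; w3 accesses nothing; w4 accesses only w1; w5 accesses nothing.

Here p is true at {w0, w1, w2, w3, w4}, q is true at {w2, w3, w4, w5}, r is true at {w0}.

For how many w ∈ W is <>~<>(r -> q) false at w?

w0: successors {w1, w5}; ~<>(r -> q) there: w1:T, w5:T. ✓
w1: no successors, so <>~<>(r -> q) fails. ✗
w2: successors {w1, w3}; ~<>(r -> q) there: w1:T, w3:T. ✓
w3: no successors, so <>~<>(r -> q) fails. ✗
w4: successors {w1}; ~<>(r -> q) there: w1:T. ✓
w5: no successors, so <>~<>(r -> q) fails. ✗
Satisfying worlds: {w0, w2, w4}.
So <>~<>(r -> q) fails at the other 3 worlds.

3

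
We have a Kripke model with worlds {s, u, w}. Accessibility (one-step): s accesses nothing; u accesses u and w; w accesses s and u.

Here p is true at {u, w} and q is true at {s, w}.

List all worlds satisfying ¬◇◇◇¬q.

s: ◇◇◇¬q is F. ✓
u: ◇◇◇¬q is T. ✗
w: ◇◇◇¬q is T. ✗

{s}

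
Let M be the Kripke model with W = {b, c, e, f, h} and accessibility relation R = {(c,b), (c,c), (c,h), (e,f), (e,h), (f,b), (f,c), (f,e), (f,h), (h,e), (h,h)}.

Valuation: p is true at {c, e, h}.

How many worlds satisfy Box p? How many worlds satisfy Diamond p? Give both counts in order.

For Box p:
b: no successors, so Box p holds vacuously. ✓
c: successors {b, c, h}; p there: b:F, c:T, h:T. ✗
e: successors {f, h}; p there: f:F, h:T. ✗
f: successors {b, c, e, h}; p there: b:F, c:T, e:T, h:T. ✗
h: successors {e, h}; p there: e:T, h:T. ✓
— 2 worlds.
For Diamond p:
b: no successors, so Diamond p fails. ✗
c: successors {b, c, h}; p there: b:F, c:T, h:T. ✓
e: successors {f, h}; p there: f:F, h:T. ✓
f: successors {b, c, e, h}; p there: b:F, c:T, e:T, h:T. ✓
h: successors {e, h}; p there: e:T, h:T. ✓
— 4 worlds.

2 and 4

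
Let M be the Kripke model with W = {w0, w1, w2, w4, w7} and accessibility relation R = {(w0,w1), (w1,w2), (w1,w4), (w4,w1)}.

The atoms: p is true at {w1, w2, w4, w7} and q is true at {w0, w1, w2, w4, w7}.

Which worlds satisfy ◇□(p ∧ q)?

w0: successors {w1}; □(p ∧ q) there: w1:T. ✓
w1: successors {w2, w4}; □(p ∧ q) there: w2:T, w4:T. ✓
w2: no successors, so ◇□(p ∧ q) fails. ✗
w4: successors {w1}; □(p ∧ q) there: w1:T. ✓
w7: no successors, so ◇□(p ∧ q) fails. ✗

{w0, w1, w4}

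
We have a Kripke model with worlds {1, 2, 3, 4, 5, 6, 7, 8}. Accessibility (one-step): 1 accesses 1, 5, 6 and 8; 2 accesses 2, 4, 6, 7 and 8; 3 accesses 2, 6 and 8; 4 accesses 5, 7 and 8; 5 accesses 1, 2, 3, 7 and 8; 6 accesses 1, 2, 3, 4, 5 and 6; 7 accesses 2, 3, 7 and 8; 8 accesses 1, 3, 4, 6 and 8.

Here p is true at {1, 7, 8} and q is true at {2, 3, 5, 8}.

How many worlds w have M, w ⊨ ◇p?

8

1: successors {1, 5, 6, 8}; p there: 1:T, 5:F, 6:F, 8:T. ✓
2: successors {2, 4, 6, 7, 8}; p there: 2:F, 4:F, 6:F, 7:T, 8:T. ✓
3: successors {2, 6, 8}; p there: 2:F, 6:F, 8:T. ✓
4: successors {5, 7, 8}; p there: 5:F, 7:T, 8:T. ✓
5: successors {1, 2, 3, 7, 8}; p there: 1:T, 2:F, 3:F, 7:T, 8:T. ✓
6: successors {1, 2, 3, 4, 5, 6}; p there: 1:T, 2:F, 3:F, 4:F, 5:F, 6:F. ✓
7: successors {2, 3, 7, 8}; p there: 2:F, 3:F, 7:T, 8:T. ✓
8: successors {1, 3, 4, 6, 8}; p there: 1:T, 3:F, 4:F, 6:F, 8:T. ✓
Satisfying worlds: {1, 2, 3, 4, 5, 6, 7, 8}.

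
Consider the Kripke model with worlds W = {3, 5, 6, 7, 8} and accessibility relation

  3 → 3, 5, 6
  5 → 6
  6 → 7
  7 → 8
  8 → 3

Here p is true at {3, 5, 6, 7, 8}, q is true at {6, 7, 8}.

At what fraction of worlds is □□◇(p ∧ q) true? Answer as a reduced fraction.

4/5

3: successors {3, 5, 6}; □◇(p ∧ q) there: 3:T, 5:T, 6:T. ✓
5: successors {6}; □◇(p ∧ q) there: 6:T. ✓
6: successors {7}; □◇(p ∧ q) there: 7:F. ✗
7: successors {8}; □◇(p ∧ q) there: 8:T. ✓
8: successors {3}; □◇(p ∧ q) there: 3:T. ✓
That's 4 of 5 worlds, so 4/5.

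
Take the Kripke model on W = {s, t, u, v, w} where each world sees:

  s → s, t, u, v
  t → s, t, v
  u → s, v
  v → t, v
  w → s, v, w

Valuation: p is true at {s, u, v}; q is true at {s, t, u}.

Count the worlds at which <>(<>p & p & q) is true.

s: successors {s, t, u, v}; <>p & p & q there: s:T, t:F, u:T, v:F. ✓
t: successors {s, t, v}; <>p & p & q there: s:T, t:F, v:F. ✓
u: successors {s, v}; <>p & p & q there: s:T, v:F. ✓
v: successors {t, v}; <>p & p & q there: t:F, v:F. ✗
w: successors {s, v, w}; <>p & p & q there: s:T, v:F, w:F. ✓
Satisfying worlds: {s, t, u, w}.

4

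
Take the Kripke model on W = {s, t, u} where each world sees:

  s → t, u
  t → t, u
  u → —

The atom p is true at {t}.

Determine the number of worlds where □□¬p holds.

1

s: successors {t, u}; □¬p there: t:F, u:T. ✗
t: successors {t, u}; □¬p there: t:F, u:T. ✗
u: no successors, so □□¬p holds vacuously. ✓
Satisfying worlds: {u}.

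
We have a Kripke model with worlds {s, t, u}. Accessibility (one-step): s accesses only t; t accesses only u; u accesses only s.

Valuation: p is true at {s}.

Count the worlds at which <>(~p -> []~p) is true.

s: successors {t}; ~p -> []~p there: t:T. ✓
t: successors {u}; ~p -> []~p there: u:F. ✗
u: successors {s}; ~p -> []~p there: s:T. ✓
Satisfying worlds: {s, u}.

2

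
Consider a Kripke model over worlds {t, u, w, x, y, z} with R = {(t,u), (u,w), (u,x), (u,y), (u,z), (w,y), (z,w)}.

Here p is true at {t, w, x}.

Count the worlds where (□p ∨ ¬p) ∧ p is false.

5

t: □p ∨ ¬p is F, p is T. ✗
u: □p ∨ ¬p is T, p is F. ✗
w: □p ∨ ¬p is F, p is T. ✗
x: □p ∨ ¬p is T, p is T. ✓
y: □p ∨ ¬p is T, p is F. ✗
z: □p ∨ ¬p is T, p is F. ✗
Satisfying worlds: {x}.
So (□p ∨ ¬p) ∧ p fails at the other 5 worlds.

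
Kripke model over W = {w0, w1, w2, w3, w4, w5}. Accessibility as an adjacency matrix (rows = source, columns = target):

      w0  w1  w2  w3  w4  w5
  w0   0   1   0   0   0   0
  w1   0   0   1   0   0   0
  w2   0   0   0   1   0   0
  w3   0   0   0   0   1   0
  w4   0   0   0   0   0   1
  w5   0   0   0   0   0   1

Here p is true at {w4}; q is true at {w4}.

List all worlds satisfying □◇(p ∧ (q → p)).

{w2}

w0: successors {w1}; ◇(p ∧ (q → p)) there: w1:F. ✗
w1: successors {w2}; ◇(p ∧ (q → p)) there: w2:F. ✗
w2: successors {w3}; ◇(p ∧ (q → p)) there: w3:T. ✓
w3: successors {w4}; ◇(p ∧ (q → p)) there: w4:F. ✗
w4: successors {w5}; ◇(p ∧ (q → p)) there: w5:F. ✗
w5: successors {w5}; ◇(p ∧ (q → p)) there: w5:F. ✗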